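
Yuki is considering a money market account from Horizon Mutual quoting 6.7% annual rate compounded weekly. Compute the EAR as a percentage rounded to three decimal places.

6.925%

EAR = (1 + 0.067/52)^52 − 1.
= (1 + 0.001288)^52 − 1 = 1.069249 − 1 = 6.925%.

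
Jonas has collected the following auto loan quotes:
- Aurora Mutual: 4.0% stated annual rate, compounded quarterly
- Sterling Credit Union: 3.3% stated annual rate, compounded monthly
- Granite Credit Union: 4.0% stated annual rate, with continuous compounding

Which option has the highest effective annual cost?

Aurora Mutual: (1 + 0.040/4)^4 − 1 = 4.060%
Sterling Credit Union: (1 + 0.033/12)^12 − 1 = 3.350%
Granite Credit Union: e^0.040 − 1 = 4.081%
The highest effective annual rate is Granite Credit Union at 4.081%.

Granite Credit Union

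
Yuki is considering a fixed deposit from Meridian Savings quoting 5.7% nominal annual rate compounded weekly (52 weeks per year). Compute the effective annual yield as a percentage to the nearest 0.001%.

5.862%

EAR = (1 + 0.057/52)^52 − 1.
= (1 + 0.001096)^52 − 1 = 1.058623 − 1 = 5.862%.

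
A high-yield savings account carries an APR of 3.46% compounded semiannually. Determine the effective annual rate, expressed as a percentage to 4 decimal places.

3.4899%

EAR = (1 + 0.0346/2)^2 − 1.
= 1.034899 − 1 = 3.4899%.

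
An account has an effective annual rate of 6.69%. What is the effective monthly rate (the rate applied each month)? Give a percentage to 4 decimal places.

The per-month rate i satisfies (1 + i)^12 = 1 + 0.0669.
i = 1.0669^(1/12) − 1 = 0.0054110 = 0.5411%.

0.5411%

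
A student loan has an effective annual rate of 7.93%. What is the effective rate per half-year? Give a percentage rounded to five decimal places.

3.88936%

The per-half-year rate i satisfies (1 + i)^2 = 1 + 0.0793.
i = 1.0793^(1/2) − 1 = 0.0388936 = 3.88936%.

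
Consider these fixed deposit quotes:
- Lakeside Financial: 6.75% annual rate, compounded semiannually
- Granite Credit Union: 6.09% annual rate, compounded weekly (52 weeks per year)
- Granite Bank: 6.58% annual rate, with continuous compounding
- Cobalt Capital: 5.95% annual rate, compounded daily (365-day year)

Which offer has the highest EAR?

Lakeside Financial

Lakeside Financial: (1 + 0.0675/2)^2 − 1 = 6.864%
Granite Credit Union: (1 + 0.0609/52)^52 − 1 = 6.275%
Granite Bank: e^0.0658 − 1 = 6.801%
Cobalt Capital: (1 + 0.0595/365)^365 − 1 = 6.130%
The highest effective annual rate is Lakeside Financial at 6.864%.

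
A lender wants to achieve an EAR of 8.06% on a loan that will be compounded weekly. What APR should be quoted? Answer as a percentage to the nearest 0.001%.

7.757%

(1 + r/52)^52 − 1 = 0.0806, so 1 + r/52 = 1.0806^(1/52).
r/52 = 0.001492, so r = 0.077574 = 7.757%.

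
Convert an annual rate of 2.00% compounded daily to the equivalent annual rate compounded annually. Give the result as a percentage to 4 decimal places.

EAR = (1 + 0.0200/365)^365 − 1 = 0.020201.
Compounded annually, the equivalent nominal rate is the EAR itself: 2.0201%.

2.0201%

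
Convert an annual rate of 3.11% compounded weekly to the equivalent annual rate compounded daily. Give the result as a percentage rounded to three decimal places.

EAR = (1 + 0.0311/52)^52 − 1 = 0.031579.
Solve (1 + r/365)^365 = 1.031579: r/365 = 1.031579^(1/365) − 1 = 0.000085, so r = 0.031092 = 3.109%.

3.109%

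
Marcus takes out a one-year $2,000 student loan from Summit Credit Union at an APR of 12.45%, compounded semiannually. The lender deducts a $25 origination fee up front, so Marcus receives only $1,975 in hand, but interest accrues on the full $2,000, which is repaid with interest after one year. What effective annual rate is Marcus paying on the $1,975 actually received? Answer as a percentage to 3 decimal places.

Amount owed after one year: 2,000 × (1 + 0.1245/2)^2 = 2,000 × 1.128375 = $2,256.75.
Effective rate on net proceeds: 2,256.75 / 1,975 − 1 = 0.142658 = 14.266%.

14.266%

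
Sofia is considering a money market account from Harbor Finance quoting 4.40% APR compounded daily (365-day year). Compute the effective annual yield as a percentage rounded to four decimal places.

4.4980%

EAR = (1 + 0.0440/365)^365 − 1.
= (1 + 0.000121)^365 − 1 = 1.044980 − 1 = 4.4980%.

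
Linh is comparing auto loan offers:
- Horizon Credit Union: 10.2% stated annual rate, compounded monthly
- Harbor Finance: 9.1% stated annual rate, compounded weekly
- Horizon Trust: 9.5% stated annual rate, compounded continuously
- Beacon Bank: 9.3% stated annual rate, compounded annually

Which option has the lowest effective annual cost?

Beacon Bank

Horizon Credit Union: (1 + 0.102/12)^12 − 1 = 10.691%
Harbor Finance: (1 + 0.091/52)^52 − 1 = 9.518%
Horizon Trust: e^0.095 − 1 = 9.966%
Beacon Bank: compounded annually, EAR = 9.300%
The lowest effective annual rate is Beacon Bank at 9.300%.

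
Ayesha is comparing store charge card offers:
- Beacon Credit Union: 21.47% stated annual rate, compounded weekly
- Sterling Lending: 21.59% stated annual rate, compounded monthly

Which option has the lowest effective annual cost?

Sterling Lending

Beacon Credit Union: (1 + 0.2147/52)^52 − 1 = 23.894%
Sterling Lending: (1 + 0.2159/12)^12 − 1 = 23.860%
The lowest effective annual rate is Sterling Lending at 23.860%.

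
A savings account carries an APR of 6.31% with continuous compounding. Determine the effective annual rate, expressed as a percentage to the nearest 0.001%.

With continuous compounding, EAR = e^0.0631 − 1.
e^0.0631 = 1.065133, so EAR = 0.065133 = 6.513%.

6.513%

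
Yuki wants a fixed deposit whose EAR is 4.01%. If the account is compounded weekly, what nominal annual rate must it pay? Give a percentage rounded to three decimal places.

3.933%

(1 + r/52)^52 − 1 = 0.0401, so 1 + r/52 = 1.0401^(1/52).
r/52 = 0.000756, so r = 0.039332 = 3.933%.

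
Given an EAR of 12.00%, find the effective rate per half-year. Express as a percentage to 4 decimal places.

5.8301%

The per-half-year rate i satisfies (1 + i)^2 = 1 + 0.1200.
i = 1.1200^(1/2) − 1 = 0.0583005 = 5.8301%.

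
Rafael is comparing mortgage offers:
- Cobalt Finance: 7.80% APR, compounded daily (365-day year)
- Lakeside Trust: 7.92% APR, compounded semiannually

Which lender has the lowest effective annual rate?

Cobalt Finance: (1 + 0.0780/365)^365 − 1 = 8.111%
Lakeside Trust: (1 + 0.0792/2)^2 − 1 = 8.077%
The lowest effective annual rate is Lakeside Trust at 8.077%.

Lakeside Trust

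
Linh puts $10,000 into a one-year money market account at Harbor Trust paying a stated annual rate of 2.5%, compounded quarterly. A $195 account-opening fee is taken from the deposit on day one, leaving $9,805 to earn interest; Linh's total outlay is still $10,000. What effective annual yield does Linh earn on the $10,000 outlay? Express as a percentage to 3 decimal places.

Value after one year: 9,805 × (1 + 0.025/4)^4 = 9,805 × 1.025235 = $10,052.43.
Effective yield on the $10,000 outlay: 10,052.43 / 10,000 − 1 = 0.005243 = 0.524%.

0.524%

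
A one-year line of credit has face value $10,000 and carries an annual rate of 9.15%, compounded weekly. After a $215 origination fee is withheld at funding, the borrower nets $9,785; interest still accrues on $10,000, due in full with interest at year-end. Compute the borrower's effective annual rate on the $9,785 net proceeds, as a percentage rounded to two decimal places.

11.98%

Amount owed after one year: 10,000 × (1 + 0.0915/52)^52 = 10,000 × 1.095729 = $10,957.29.
Effective rate on net proceeds: 10,957.29 / 9,785 − 1 = 0.119804 = 11.98%.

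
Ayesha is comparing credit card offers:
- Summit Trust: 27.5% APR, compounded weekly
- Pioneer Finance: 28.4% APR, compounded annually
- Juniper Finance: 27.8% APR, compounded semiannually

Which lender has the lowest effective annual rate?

Pioneer Finance

Summit Trust: (1 + 0.275/52)^52 − 1 = 31.558%
Pioneer Finance: compounded annually, EAR = 28.400%
Juniper Finance: (1 + 0.278/2)^2 − 1 = 29.732%
The lowest effective annual rate is Pioneer Finance at 28.400%.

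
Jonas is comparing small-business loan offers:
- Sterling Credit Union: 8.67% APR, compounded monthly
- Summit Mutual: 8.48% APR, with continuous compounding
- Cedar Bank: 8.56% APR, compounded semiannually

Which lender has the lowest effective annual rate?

Sterling Credit Union: (1 + 0.0867/12)^12 − 1 = 9.023%
Summit Mutual: e^0.0848 − 1 = 8.850%
Cedar Bank: (1 + 0.0856/2)^2 − 1 = 8.743%
The lowest effective annual rate is Cedar Bank at 8.743%.

Cedar Bank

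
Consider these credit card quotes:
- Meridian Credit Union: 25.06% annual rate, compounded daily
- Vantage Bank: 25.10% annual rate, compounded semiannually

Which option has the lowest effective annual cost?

Meridian Credit Union: (1 + 0.2506/365)^365 − 1 = 28.469%
Vantage Bank: (1 + 0.2510/2)^2 − 1 = 26.675%
The lowest effective annual rate is Vantage Bank at 26.675%.

Vantage Bank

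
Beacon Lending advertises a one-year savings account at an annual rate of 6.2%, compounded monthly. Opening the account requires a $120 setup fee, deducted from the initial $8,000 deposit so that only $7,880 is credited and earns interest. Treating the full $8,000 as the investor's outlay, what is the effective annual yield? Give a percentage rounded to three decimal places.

4.784%

Value after one year: 7,880 × (1 + 0.062/12)^12 = 7,880 × 1.063793 = $8,382.69.
Effective yield on the $8,000 outlay: 8,382.69 / 8,000 − 1 = 0.047836 = 4.784%.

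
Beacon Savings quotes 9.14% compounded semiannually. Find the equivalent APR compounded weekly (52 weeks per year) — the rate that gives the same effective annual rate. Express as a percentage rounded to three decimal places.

EAR = (1 + 0.0914/2)^2 − 1 = 0.093488.
Solve (1 + r/52)^52 = 1.093488: r/52 = 1.093488^(1/52) − 1 = 0.001720, so r = 0.089450 = 8.945%.

8.945%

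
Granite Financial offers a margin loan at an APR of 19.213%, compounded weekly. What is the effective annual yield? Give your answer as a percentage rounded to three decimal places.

EAR = (1 + 0.19213/52)^52 − 1.
= (1 + 0.003695)^52 − 1 = 1.211399 − 1 = 21.140%.

21.140%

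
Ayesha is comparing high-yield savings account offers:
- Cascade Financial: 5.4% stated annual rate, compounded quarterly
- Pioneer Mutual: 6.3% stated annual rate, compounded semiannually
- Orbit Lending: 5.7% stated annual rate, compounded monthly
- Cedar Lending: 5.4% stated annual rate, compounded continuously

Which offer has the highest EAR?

Cascade Financial: (1 + 0.054/4)^4 − 1 = 5.510%
Pioneer Mutual: (1 + 0.063/2)^2 − 1 = 6.399%
Orbit Lending: (1 + 0.057/12)^12 − 1 = 5.851%
Cedar Lending: e^0.054 − 1 = 5.548%
The highest effective annual rate is Pioneer Mutual at 6.399%.

Pioneer Mutual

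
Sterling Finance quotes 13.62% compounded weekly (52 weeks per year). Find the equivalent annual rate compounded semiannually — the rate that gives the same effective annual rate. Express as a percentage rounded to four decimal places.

14.0754%

EAR = (1 + 0.1362/52)^52 − 1 = 0.145707.
Solve (1 + r/2)^2 = 1.145707: r/2 = 1.145707^(1/2) − 1 = 0.070377, so r = 0.140754 = 14.0754%.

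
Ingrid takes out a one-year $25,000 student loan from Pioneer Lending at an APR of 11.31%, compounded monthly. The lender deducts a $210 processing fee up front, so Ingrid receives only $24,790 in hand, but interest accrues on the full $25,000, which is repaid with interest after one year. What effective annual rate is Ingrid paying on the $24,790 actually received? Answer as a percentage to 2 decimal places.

12.86%

Amount owed after one year: 25,000 × (1 + 0.1131/12)^12 = 25,000 × 1.119151 = $27,978.77.
Effective rate on net proceeds: 27,978.77 / 24,790 − 1 = 0.128631 = 12.86%.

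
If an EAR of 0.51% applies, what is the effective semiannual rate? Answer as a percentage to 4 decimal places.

0.2547%

The per-half-year rate i satisfies (1 + i)^2 = 1 + 0.0051.
i = 1.0051^(1/2) − 1 = 0.0025468 = 0.2547%.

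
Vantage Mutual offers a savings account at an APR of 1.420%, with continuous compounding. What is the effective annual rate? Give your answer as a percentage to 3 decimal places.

With continuous compounding, EAR = e^0.01420 − 1.
e^0.01420 = 1.014301, so EAR = 0.014301 = 1.430%.

1.430%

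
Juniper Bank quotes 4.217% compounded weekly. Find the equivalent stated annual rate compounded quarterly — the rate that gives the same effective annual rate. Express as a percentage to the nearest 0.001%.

4.238%

EAR = (1 + 0.04217/52)^52 − 1 = 0.043054.
Solve (1 + r/4)^4 = 1.043054: r/4 = 1.043054^(1/4) − 1 = 0.010594, so r = 0.042376 = 4.238%.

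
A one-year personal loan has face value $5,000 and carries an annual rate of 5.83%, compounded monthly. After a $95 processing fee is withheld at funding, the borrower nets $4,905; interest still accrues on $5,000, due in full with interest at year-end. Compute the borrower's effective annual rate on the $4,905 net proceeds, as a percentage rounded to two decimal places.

Amount owed after one year: 5,000 × (1 + 0.0583/12)^12 = 5,000 × 1.059883 = $5,299.42.
Effective rate on net proceeds: 5,299.42 / 4,905 − 1 = 0.080411 = 8.04%.

8.04%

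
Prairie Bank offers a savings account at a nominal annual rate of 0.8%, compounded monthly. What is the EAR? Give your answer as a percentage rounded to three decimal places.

EAR = (1 + 0.008/12)^12 − 1.
= (1 + 0.000667)^12 − 1 = 1.008029 − 1 = 0.803%.

0.803%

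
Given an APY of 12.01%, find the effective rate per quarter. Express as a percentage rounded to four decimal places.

2.8760%

The per-quarter rate i satisfies (1 + i)^4 = 1 + 0.1201.
i = 1.1201^(1/4) − 1 = 0.0287603 = 2.8760%.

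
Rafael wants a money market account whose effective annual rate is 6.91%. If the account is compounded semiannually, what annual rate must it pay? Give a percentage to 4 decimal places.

(1 + r/2)^2 − 1 = 0.0691, so 1 + r/2 = 1.0691^(1/2).
r/2 = 0.033973, so r = 0.067946 = 6.7946%.

6.7946%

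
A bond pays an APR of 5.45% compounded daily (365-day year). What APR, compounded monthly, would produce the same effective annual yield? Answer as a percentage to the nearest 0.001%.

EAR = (1 + 0.0545/365)^365 − 1 = 0.056008.
Solve (1 + r/12)^12 = 1.056008: r/12 = 1.056008^(1/12) − 1 = 0.004552, so r = 0.054620 = 5.462%.

5.462%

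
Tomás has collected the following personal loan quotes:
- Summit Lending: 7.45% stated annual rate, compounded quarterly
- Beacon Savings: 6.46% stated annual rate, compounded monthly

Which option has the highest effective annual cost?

Summit Lending

Summit Lending: (1 + 0.0745/4)^4 − 1 = 7.661%
Beacon Savings: (1 + 0.0646/12)^12 − 1 = 6.655%
The highest effective annual rate is Summit Lending at 7.661%.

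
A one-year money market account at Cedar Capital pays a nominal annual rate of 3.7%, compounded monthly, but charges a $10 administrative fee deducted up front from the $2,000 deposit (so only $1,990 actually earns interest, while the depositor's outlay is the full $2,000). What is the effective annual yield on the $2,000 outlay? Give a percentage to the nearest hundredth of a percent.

Value after one year: 1,990 × (1 + 0.037/12)^12 = 1,990 × 1.037634 = $2,064.89.
Effective yield on the $2,000 outlay: 2,064.89 / 2,000 − 1 = 0.032446 = 3.24%.

3.24%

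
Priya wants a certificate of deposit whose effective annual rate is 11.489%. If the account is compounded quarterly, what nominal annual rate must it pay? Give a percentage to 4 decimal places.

(1 + r/4)^4 − 1 = 0.11489, so 1 + r/4 = 1.11489^(1/4).
r/4 = 0.027562, so r = 0.110248 = 11.0248%.

11.0248%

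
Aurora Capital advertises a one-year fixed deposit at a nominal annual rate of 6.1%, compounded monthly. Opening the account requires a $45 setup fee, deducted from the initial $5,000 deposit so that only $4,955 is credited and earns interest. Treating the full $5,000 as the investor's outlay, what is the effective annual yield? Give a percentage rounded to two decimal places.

5.32%

Value after one year: 4,955 × (1 + 0.061/12)^12 = 4,955 × 1.062735 = $5,265.85.
Effective yield on the $5,000 outlay: 5,265.85 / 5,000 − 1 = 0.053170 = 5.32%.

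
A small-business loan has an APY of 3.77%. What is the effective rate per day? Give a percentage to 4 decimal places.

0.0101%

The per-day rate i satisfies (1 + i)^365 = 1 + 0.0377.
i = 1.0377^(1/365) − 1 = 0.0001014 = 0.0101%.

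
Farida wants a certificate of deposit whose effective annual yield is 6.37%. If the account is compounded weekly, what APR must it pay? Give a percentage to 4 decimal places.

(1 + r/52)^52 − 1 = 0.0637, so 1 + r/52 = 1.0637^(1/52).
r/52 = 0.001188, so r = 0.061790 = 6.1790%.

6.1790%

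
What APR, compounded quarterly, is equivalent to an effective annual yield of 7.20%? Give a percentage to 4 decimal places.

(1 + r/4)^4 − 1 = 0.0720, so 1 + r/4 = 1.0720^(1/4).
r/4 = 0.017533, so r = 0.070134 = 7.0134%.

7.0134%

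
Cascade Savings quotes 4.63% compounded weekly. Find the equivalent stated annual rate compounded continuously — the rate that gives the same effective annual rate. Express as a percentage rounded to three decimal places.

4.628%

EAR = (1 + 0.0463/52)^52 − 1 = 0.047367.
Equivalent continuous rate: r = ln(1 + 0.047367) = 0.046279 = 4.628%.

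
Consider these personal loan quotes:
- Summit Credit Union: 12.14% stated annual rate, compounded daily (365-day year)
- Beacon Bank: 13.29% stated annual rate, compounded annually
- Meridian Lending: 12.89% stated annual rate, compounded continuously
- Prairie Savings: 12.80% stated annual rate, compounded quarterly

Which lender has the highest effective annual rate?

Summit Credit Union: (1 + 0.1214/365)^365 − 1 = 12.905%
Beacon Bank: compounded annually, EAR = 13.290%
Meridian Lending: e^0.1289 − 1 = 13.758%
Prairie Savings: (1 + 0.1280/4)^4 − 1 = 13.428%
The highest effective annual rate is Meridian Lending at 13.758%.

Meridian Lending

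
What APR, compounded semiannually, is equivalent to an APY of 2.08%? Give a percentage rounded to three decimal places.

(1 + r/2)^2 − 1 = 0.0208, so 1 + r/2 = 1.0208^(1/2).
r/2 = 0.010346, so r = 0.020693 = 2.069%.

2.069%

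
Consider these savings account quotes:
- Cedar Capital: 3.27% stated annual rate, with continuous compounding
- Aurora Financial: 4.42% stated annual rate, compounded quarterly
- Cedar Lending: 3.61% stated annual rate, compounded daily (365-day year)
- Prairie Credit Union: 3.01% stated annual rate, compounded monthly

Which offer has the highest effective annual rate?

Aurora Financial

Cedar Capital: e^0.0327 − 1 = 3.324%
Aurora Financial: (1 + 0.0442/4)^4 − 1 = 4.494%
Cedar Lending: (1 + 0.0361/365)^365 − 1 = 3.676%
Prairie Credit Union: (1 + 0.0301/12)^12 − 1 = 3.052%
The highest effective annual rate is Aurora Financial at 4.494%.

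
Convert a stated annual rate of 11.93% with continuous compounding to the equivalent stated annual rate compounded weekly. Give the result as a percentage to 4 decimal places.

11.9437%

EAR under continuous compounding: e^0.1193 − 1 = 0.126708.
Solve (1 + r/52)^52 = 1.126708: r/52 = 1.126708^(1/52) − 1 = 0.002297, so r = 0.119437 = 11.9437%.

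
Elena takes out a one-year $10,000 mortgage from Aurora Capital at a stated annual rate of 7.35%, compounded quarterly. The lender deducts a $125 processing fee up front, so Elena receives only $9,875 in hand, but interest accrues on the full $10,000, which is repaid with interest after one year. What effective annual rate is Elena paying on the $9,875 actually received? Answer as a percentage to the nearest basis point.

Amount owed after one year: 10,000 × (1 + 0.0735/4)^4 = 10,000 × 1.075551 = $10,755.51.
Effective rate on net proceeds: 10,755.51 / 9,875 − 1 = 0.089165 = 8.92%.

8.92%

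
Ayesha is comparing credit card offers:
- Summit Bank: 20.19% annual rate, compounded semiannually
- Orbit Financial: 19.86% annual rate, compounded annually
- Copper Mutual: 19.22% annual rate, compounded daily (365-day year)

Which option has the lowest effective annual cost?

Orbit Financial

Summit Bank: (1 + 0.2019/2)^2 − 1 = 21.209%
Orbit Financial: compounded annually, EAR = 19.860%
Copper Mutual: (1 + 0.1922/365)^365 − 1 = 21.185%
The lowest effective annual rate is Orbit Financial at 19.860%.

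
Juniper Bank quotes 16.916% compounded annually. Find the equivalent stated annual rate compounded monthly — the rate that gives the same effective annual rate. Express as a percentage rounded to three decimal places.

15.731%

Compounded annually, EAR = nominal = 0.169160.
Solve (1 + r/12)^12 = 1.169160: r/12 = 1.169160^(1/12) − 1 = 0.013109, so r = 0.157308 = 15.731%.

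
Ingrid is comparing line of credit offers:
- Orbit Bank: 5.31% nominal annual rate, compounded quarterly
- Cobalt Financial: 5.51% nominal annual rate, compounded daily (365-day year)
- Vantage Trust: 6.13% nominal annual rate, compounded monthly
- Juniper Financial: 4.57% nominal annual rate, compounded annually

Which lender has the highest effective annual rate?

Orbit Bank: (1 + 0.0531/4)^4 − 1 = 5.417%
Cobalt Financial: (1 + 0.0551/365)^365 − 1 = 5.664%
Vantage Trust: (1 + 0.0613/12)^12 − 1 = 6.305%
Juniper Financial: compounded annually, EAR = 4.570%
The highest effective annual rate is Vantage Trust at 6.305%.

Vantage Trust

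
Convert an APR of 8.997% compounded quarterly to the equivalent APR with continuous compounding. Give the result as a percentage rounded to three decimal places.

EAR = (1 + 0.08997/4)^4 − 1 = 0.093051.
Equivalent continuous rate: r = ln(1 + 0.093051) = 0.088973 = 8.897%.

8.897%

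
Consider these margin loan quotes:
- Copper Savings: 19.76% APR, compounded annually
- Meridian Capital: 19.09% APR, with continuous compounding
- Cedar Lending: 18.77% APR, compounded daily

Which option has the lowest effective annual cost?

Copper Savings

Copper Savings: compounded annually, EAR = 19.760%
Meridian Capital: e^0.1909 − 1 = 21.034%
Cedar Lending: (1 + 0.1877/365)^365 − 1 = 20.641%
The lowest effective annual rate is Copper Savings at 19.760%.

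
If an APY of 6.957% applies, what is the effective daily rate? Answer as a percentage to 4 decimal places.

0.0184%

The per-day rate i satisfies (1 + i)^365 = 1 + 0.06957.
i = 1.06957^(1/365) − 1 = 0.0001843 = 0.0184%.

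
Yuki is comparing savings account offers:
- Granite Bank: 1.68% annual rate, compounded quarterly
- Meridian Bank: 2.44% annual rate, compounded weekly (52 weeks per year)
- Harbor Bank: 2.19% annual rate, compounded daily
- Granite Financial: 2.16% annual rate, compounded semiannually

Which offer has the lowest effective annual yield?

Granite Bank

Granite Bank: (1 + 0.0168/4)^4 − 1 = 1.691%
Meridian Bank: (1 + 0.0244/52)^52 − 1 = 2.469%
Harbor Bank: (1 + 0.0219/365)^365 − 1 = 2.214%
Granite Financial: (1 + 0.0216/2)^2 − 1 = 2.172%
The lowest effective annual rate is Granite Bank at 1.691%.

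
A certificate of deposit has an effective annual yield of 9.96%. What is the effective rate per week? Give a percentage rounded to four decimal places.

The per-week rate i satisfies (1 + i)^52 = 1 + 0.0996.
i = 1.0996^(1/52) − 1 = 0.0018276 = 0.1828%.

0.1828%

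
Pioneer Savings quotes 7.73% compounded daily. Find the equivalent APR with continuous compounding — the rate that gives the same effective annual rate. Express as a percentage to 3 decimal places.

EAR = (1 + 0.0773/365)^365 − 1 = 0.080357.
Equivalent continuous rate: r = ln(1 + 0.080357) = 0.077292 = 7.729%.

7.729%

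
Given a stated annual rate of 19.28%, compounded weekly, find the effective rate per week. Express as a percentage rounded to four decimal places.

0.3708%

With a nominal annual rate compounded weekly, the periodic rate is the nominal rate divided by 52.
i = 0.1928 / 52 = 0.0037077 = 0.3708%.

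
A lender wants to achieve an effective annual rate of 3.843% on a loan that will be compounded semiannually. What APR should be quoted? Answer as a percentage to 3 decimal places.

(1 + r/2)^2 − 1 = 0.03843, so 1 + r/2 = 1.03843^(1/2).
r/2 = 0.019034, so r = 0.038068 = 3.807%.

3.807%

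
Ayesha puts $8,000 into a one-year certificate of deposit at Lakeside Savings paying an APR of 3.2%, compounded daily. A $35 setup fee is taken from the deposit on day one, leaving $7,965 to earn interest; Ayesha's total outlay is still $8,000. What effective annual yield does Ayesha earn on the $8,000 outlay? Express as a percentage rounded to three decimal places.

2.800%

Value after one year: 7,965 × (1 + 0.032/365)^365 = 7,965 × 1.032516 = $8,223.99.
Effective yield on the $8,000 outlay: 8,223.99 / 8,000 − 1 = 0.027999 = 2.800%.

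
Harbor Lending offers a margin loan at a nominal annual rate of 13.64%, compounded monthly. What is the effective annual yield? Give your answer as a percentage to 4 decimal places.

EAR = (1 + 0.1364/12)^12 − 1.
= (1 + 0.011367)^12 − 1 = 1.145259 − 1 = 14.5259%.

14.5259%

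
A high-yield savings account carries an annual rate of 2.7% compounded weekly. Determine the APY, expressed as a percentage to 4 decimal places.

2.7361%

EAR = (1 + 0.027/52)^52 − 1.
= 1.027361 − 1 = 2.7361%.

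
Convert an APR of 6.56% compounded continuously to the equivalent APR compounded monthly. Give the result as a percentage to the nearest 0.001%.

6.578%

EAR under continuous compounding: e^0.0656 − 1 = 0.067800.
Solve (1 + r/12)^12 = 1.067800: r/12 = 1.067800^(1/12) − 1 = 0.005482, so r = 0.065780 = 6.578%.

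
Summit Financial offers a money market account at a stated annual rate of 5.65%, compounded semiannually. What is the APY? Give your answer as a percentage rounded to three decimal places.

5.730%

EAR = (1 + 0.0565/2)^2 − 1.
= 1.057298 − 1 = 5.730%.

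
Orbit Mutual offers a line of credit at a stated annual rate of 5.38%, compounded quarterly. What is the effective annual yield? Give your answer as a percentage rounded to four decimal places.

5.4895%

EAR = (1 + 0.0538/4)^4 − 1.
= 1.054895 − 1 = 5.4895%.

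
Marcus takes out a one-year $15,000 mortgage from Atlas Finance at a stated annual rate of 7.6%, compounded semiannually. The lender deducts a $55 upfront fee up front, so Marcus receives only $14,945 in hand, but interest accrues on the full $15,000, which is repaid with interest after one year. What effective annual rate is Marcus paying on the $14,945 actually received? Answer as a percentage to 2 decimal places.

Amount owed after one year: 15,000 × (1 + 0.076/2)^2 = 15,000 × 1.077444 = $16,161.66.
Effective rate on net proceeds: 16,161.66 / 14,945 − 1 = 0.081409 = 8.14%.

8.14%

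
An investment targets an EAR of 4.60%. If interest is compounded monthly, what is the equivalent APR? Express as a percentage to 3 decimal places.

4.506%

(1 + r/12)^12 − 1 = 0.0460, so 1 + r/12 = 1.0460^(1/12).
r/12 = 0.003755, so r = 0.045058 = 4.506%.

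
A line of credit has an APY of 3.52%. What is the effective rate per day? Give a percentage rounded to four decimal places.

0.0095%

The per-day rate i satisfies (1 + i)^365 = 1 + 0.0352.
i = 1.0352^(1/365) − 1 = 0.0000948 = 0.0095%.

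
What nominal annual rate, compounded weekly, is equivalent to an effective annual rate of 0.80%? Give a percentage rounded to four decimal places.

0.7969%

(1 + r/52)^52 − 1 = 0.0080, so 1 + r/52 = 1.0080^(1/52).
r/52 = 0.000153, so r = 0.007969 = 0.7969%.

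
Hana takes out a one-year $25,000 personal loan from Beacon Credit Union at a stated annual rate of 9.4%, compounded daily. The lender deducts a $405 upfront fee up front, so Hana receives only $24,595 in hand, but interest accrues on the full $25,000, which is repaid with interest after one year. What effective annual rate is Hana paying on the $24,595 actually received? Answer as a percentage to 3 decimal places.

11.664%

Amount owed after one year: 25,000 × (1 + 0.094/365)^365 = 25,000 × 1.098546 = $27,463.66.
Effective rate on net proceeds: 27,463.66 / 24,595 − 1 = 0.116636 = 11.664%.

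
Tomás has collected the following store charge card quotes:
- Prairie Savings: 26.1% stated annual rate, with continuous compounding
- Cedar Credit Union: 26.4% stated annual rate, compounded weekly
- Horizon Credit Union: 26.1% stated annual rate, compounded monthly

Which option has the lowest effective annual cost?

Prairie Savings: e^0.261 − 1 = 29.823%
Cedar Credit Union: (1 + 0.264/52)^52 − 1 = 30.126%
Horizon Credit Union: (1 + 0.261/12)^12 − 1 = 29.460%
The lowest effective annual rate is Horizon Credit Union at 29.460%.

Horizon Credit Union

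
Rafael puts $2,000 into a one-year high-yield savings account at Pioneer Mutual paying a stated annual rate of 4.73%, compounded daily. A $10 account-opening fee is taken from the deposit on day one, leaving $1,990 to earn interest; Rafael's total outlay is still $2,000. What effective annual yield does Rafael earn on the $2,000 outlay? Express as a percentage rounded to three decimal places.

Value after one year: 1,990 × (1 + 0.0473/365)^365 = 1,990 × 1.048433 = $2,086.38.
Effective yield on the $2,000 outlay: 2,086.38 / 2,000 − 1 = 0.043191 = 4.319%.

4.319%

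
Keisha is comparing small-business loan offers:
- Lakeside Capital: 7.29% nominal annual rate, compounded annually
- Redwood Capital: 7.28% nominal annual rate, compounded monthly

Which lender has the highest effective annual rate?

Redwood Capital

Lakeside Capital: compounded annually, EAR = 7.290%
Redwood Capital: (1 + 0.0728/12)^12 − 1 = 7.528%
The highest effective annual rate is Redwood Capital at 7.528%.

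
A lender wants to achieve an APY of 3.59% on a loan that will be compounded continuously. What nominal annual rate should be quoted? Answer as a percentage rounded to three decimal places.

Continuous: nominal r satisfies e^r − 1 = 0.0359.
r = ln(1 + 0.0359) = ln(1.0359) = 0.035271 = 3.527%.

3.527%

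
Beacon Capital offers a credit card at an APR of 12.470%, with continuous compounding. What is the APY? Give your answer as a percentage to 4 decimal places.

With continuous compounding, EAR = e^0.12470 − 1.
e^0.12470 = 1.132809, so EAR = 0.132809 = 13.2809%.

13.2809%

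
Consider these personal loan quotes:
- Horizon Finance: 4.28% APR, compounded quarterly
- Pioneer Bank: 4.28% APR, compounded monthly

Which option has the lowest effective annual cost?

Horizon Finance: (1 + 0.0428/4)^4 − 1 = 4.349%
Pioneer Bank: (1 + 0.0428/12)^12 − 1 = 4.365%
The lowest effective annual rate is Horizon Finance at 4.349%.

Horizon Finance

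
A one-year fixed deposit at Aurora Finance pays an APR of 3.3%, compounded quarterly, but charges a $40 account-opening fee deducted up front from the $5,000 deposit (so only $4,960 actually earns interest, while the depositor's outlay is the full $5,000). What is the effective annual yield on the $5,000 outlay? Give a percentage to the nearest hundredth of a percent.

Value after one year: 4,960 × (1 + 0.033/4)^4 = 4,960 × 1.033411 = $5,125.72.
Effective yield on the $5,000 outlay: 5,125.72 / 5,000 − 1 = 0.025143 = 2.51%.

2.51%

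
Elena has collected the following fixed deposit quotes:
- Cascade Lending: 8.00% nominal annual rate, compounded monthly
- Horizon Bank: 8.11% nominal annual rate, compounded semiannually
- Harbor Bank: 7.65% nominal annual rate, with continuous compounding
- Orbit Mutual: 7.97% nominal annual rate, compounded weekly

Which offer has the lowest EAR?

Cascade Lending: (1 + 0.0800/12)^12 − 1 = 8.300%
Horizon Bank: (1 + 0.0811/2)^2 − 1 = 8.274%
Harbor Bank: e^0.0765 − 1 = 7.950%
Orbit Mutual: (1 + 0.0797/52)^52 − 1 = 8.290%
The lowest effective annual rate is Harbor Bank at 7.950%.

Harbor Bank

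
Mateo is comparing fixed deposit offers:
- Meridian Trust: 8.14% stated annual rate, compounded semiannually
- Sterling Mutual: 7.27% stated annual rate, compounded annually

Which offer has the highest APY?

Meridian Trust

Meridian Trust: (1 + 0.0814/2)^2 − 1 = 8.306%
Sterling Mutual: compounded annually, EAR = 7.270%
The highest effective annual rate is Meridian Trust at 8.306%.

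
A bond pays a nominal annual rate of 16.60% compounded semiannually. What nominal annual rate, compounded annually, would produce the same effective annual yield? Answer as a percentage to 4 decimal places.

17.2889%

EAR = (1 + 0.1660/2)^2 − 1 = 0.172889.
Compounded annually, the equivalent nominal rate is the EAR itself: 17.2889%.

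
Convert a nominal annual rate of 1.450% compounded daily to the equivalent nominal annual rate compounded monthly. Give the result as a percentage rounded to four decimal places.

EAR = (1 + 0.01450/365)^365 − 1 = 0.014605.
Solve (1 + r/12)^12 = 1.014605: r/12 = 1.014605^(1/12) − 1 = 0.001209, so r = 0.014508 = 1.4508%.

1.4508%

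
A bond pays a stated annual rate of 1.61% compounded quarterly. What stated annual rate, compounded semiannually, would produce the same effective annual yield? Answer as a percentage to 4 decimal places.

1.6132%

EAR = (1 + 0.0161/4)^4 − 1 = 0.016197.
Solve (1 + r/2)^2 = 1.016197: r/2 = 1.016197^(1/2) − 1 = 0.008066, so r = 0.016132 = 1.6132%.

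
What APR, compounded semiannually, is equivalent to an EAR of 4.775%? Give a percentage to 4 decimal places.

(1 + r/2)^2 − 1 = 0.04775, so 1 + r/2 = 1.04775^(1/2).
r/2 = 0.023597, so r = 0.047193 = 4.7193%.

4.7193%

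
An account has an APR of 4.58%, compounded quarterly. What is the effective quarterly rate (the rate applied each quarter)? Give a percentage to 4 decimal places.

1.1450%

With a nominal annual rate compounded quarterly, the periodic rate is the nominal rate divided by 4.
i = 0.0458 / 4 = 0.0114500 = 1.1450%.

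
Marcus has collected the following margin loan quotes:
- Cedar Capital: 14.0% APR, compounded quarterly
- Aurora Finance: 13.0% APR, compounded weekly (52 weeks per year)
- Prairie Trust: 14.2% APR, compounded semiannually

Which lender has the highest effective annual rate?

Cedar Capital: (1 + 0.140/4)^4 − 1 = 14.752%
Aurora Finance: (1 + 0.130/52)^52 − 1 = 13.864%
Prairie Trust: (1 + 0.142/2)^2 − 1 = 14.704%
The highest effective annual rate is Cedar Capital at 14.752%.

Cedar Capital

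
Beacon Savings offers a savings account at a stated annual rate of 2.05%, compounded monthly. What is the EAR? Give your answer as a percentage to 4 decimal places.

EAR = (1 + 0.0205/12)^12 − 1.
= (1 + 0.001708)^12 − 1 = 1.020694 − 1 = 2.0694%.

2.0694%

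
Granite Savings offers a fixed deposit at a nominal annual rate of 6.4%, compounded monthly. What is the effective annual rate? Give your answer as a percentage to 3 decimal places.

EAR = (1 + 0.064/12)^12 − 1.
= 1.065911 − 1 = 6.591%.

6.591%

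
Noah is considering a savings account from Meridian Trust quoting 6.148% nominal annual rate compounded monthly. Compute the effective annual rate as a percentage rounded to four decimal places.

6.3242%

EAR = (1 + 0.06148/12)^12 − 1.
= (1 + 0.005123)^12 − 1 = 1.063242 − 1 = 6.3242%.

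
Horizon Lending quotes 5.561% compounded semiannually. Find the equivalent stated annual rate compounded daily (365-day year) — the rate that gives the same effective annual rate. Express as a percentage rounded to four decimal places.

5.4855%

EAR = (1 + 0.05561/2)^2 − 1 = 0.056383.
Solve (1 + r/365)^365 = 1.056383: r/365 = 1.056383^(1/365) − 1 = 0.000150, so r = 0.054855 = 5.4855%.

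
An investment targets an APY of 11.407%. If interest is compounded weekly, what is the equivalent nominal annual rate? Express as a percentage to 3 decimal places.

10.813%

(1 + r/52)^52 − 1 = 0.11407, so 1 + r/52 = 1.11407^(1/52).
r/52 = 0.002079, so r = 0.108132 = 10.813%.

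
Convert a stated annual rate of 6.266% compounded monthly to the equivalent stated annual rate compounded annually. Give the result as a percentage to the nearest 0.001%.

6.449%

EAR = (1 + 0.06266/12)^12 − 1 = 0.064491.
Compounded annually, the equivalent nominal rate is the EAR itself: 6.449%.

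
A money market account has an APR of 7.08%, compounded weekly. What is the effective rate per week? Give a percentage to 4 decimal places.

With a nominal annual rate compounded weekly, the periodic rate is the nominal rate divided by 52.
i = 0.0708 / 52 = 0.0013615 = 0.1362%.

0.1362%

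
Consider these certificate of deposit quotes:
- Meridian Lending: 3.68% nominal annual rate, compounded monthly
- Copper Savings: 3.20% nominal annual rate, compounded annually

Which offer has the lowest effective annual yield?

Copper Savings

Meridian Lending: (1 + 0.0368/12)^12 − 1 = 3.743%
Copper Savings: compounded annually, EAR = 3.200%
The lowest effective annual rate is Copper Savings at 3.200%.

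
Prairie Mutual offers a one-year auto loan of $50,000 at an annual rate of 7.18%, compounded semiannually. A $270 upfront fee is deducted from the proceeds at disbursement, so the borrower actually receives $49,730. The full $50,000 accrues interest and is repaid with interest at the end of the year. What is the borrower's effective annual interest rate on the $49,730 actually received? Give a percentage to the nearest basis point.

Amount owed after one year: 50,000 × (1 + 0.0718/2)^2 = 50,000 × 1.073089 = $53,654.44.
Effective rate on net proceeds: 53,654.44 / 49,730 − 1 = 0.078915 = 7.89%.

7.89%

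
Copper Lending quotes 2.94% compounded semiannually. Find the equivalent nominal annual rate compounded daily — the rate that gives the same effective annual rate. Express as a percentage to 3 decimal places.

EAR = (1 + 0.0294/2)^2 − 1 = 0.029616.
Solve (1 + r/365)^365 = 1.029616: r/365 = 1.029616^(1/365) − 1 = 0.000080, so r = 0.029187 = 2.919%.

2.919%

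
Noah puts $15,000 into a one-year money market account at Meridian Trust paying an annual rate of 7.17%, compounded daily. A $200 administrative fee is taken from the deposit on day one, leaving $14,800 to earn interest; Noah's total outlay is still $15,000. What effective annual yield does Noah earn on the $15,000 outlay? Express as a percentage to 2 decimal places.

6.00%

Value after one year: 14,800 × (1 + 0.0717/365)^365 = 14,800 × 1.074325 = $15,900.02.
Effective yield on the $15,000 outlay: 15,900.02 / 15,000 − 1 = 0.060001 = 6.00%.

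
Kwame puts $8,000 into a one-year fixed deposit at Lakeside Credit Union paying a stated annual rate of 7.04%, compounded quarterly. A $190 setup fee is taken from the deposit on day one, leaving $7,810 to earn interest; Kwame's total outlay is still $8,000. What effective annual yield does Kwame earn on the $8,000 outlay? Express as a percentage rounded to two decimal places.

Value after one year: 7,810 × (1 + 0.0704/4)^4 = 7,810 × 1.072280 = $8,374.51.
Effective yield on the $8,000 outlay: 8,374.51 / 8,000 − 1 = 0.046814 = 4.68%.

4.68%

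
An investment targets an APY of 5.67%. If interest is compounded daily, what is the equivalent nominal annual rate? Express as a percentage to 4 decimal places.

5.5155%

(1 + r/365)^365 − 1 = 0.0567, so 1 + r/365 = 1.0567^(1/365).
r/365 = 0.000151, so r = 0.055155 = 5.5155%.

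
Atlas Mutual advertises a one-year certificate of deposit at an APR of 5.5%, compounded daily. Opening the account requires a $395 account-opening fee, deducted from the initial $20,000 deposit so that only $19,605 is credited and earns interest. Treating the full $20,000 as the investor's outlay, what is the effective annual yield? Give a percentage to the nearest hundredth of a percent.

Value after one year: 19,605 × (1 + 0.055/365)^365 = 19,605 × 1.056536 = $20,713.39.
Effective yield on the $20,000 outlay: 20,713.39 / 20,000 − 1 = 0.035670 = 3.57%.

3.57%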